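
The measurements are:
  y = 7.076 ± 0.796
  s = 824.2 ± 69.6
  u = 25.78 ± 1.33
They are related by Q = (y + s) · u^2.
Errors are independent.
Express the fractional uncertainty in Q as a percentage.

Let w = y + s = 831.3. δw = √(δy² + δs²) = √(0.634 + 4840) = 69.6, so δw/w = 0.0837.
Q is then a monomial in w, u:
δQ/Q = √((δw/w)² + (2·δu/u)²) = √(0.00701 + 0.0106) = 0.133

13.3%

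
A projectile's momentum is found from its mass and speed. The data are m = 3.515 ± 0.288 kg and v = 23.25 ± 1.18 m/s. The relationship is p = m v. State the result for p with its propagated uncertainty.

81.72 ± 7.88 kg·m/s

For a monomial p ∝ m, v, fractional errors add in quadrature:
  (1·δm/m)² = (1×0.0819)² = 0.00671;  (1·δv/v)² = (1×0.0508)² = 0.00258
δp/p = √(0.00929) = 0.0964
p = 81.72 kg·m/s, so δp = 0.0964 × 81.72 = 7.88 kg·m/s.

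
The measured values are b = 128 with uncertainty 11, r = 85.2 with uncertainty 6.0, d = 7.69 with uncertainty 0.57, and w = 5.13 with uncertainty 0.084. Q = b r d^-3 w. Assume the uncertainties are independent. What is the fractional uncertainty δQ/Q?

0.249

For a monomial Q ∝ b, r, d^-3, w, fractional errors add in quadrature:
  (1·δb/b)² = (1×0.0859)² = 0.00739;  (1·δr/r)² = (1×0.0704)² = 0.00496;  (-3·δd/d)² = (-3×0.0741)² = 0.0494;  (1·δw/w)² = (1×0.0164)² = 0.000268
δQ/Q = √(0.0621) = 0.249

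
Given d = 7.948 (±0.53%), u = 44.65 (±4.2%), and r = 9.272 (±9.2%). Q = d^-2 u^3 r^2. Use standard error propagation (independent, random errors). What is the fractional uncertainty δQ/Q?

0.223

For a monomial Q ∝ d^-2, u^3, r^2, fractional errors add in quadrature:
  (-2·δd/d)² = (-2×0.00530)² = 0.000112;  (3·δu/u)² = (3×0.0420)² = 0.0159;  (2·δr/r)² = (2×0.0920)² = 0.0339
δQ/Q = √(0.0498) = 0.223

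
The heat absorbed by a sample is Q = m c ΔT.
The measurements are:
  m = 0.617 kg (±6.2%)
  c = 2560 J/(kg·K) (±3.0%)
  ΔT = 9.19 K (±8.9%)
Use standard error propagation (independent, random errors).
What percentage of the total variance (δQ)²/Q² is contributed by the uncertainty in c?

(δQ/Q)² = (1·δm/m)² + (1·δc/c)² + (1·δΔT/ΔT)²
  m term: (1×0.0620)² = 0.00384
  c term: (1×0.0300)² = 0.000900
  ΔT term: (1×0.0890)² = 0.00792
Total = 0.0127. Share from c = 0.000900/0.0127 = 0.0711.

7.11%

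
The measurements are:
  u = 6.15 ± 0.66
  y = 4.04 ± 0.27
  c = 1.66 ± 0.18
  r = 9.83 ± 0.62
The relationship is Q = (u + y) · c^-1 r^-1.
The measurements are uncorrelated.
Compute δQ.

Let w = u + y = 10.2. δw = √(δu² + δy²) = √(0.436 + 0.0729) = 0.713, so δw/w = 0.0700.
Q is then a monomial in w, c, r:
δQ/Q = √((δw/w)² + (-1·δc/c)² + (-1·δr/r)²) = √(0.00490 + 0.0118 + 0.00398) = 0.144
Q = 0.624, so δQ = 0.144 × 0.624 = 0.0897.

0.0897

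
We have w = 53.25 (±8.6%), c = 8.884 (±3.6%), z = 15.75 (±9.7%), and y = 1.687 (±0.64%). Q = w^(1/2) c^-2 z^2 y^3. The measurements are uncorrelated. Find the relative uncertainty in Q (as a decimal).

0.212

Products/powers → add relative errors in quadrature, weighted by exponent:
  (½·δw/w)² = (0.5×0.0860)² = 0.00185;  (-2·δc/c)² = (-2×0.0360)² = 0.00518;  (2·δz/z)² = (2×0.0970)² = 0.0376;  (3·δy/y)² = (3×0.00640)² = 0.000369
δQ/Q = √(0.0450) = 0.212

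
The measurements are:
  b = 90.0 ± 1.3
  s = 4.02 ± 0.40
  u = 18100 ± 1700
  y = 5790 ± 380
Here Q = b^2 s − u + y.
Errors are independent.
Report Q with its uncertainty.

20300 ± 3800

Let p = b^2·s = 32600. δp/p = √((2·δb/b)² + (1·δs/s)²) = √(0.000835 + 0.00990) = 0.104, so δp = 3370.
Q = p − u + y: δQ = √(δp² + δu² + δy²) = √(1.14e+07 + 2.89e+06 + 1.44e+05) = 3800
Q = 20300.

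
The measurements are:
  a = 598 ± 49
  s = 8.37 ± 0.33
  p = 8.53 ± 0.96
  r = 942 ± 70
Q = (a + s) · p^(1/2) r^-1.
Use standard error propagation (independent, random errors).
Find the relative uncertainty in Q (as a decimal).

Let u = a + s = 606. δu = √(δa² + δs²) = √(2400 + 0.109) = 49.0, so δu/u = 0.0808.
Q is then a monomial in u, p, r:
δQ/Q = √((δu/u)² + (½·δp/p)² + (-1·δr/r)²) = √(0.00653 + 0.00317 + 0.00552) = 0.123

0.123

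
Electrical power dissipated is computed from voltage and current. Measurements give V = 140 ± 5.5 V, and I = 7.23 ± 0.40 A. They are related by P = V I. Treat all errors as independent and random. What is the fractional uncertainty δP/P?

0.0679

Since P is a product/quotient, work with relative uncertainties:
  (1·δV/V)² = (1×0.0393)² = 0.00154;  (1·δI/I)² = (1×0.0553)² = 0.00306
δP/P = √(0.00460) = 0.0679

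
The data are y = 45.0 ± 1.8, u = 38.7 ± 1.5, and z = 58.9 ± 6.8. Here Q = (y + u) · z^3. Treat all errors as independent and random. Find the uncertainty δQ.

5.94e+06

Let w = y + u = 83.7. δw = √(δy² + δu²) = √(3.24 + 2.25) = 2.34, so δw/w = 0.0280.
Q is then a monomial in w, z:
δQ/Q = √((δw/w)² + (3·δz/z)²) = √(0.000784 + 0.120) = 0.347
Q = 1.71e+07, so δQ = 0.347 × 1.71e+07 = 5.94e+06.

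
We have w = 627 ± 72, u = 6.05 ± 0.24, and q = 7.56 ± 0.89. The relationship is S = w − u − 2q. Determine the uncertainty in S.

72.0

S is a linear combination, so absolute uncertainties add in quadrature:
  (δw)² = 5180;  (δu)² = 0.0576;  (2·δq)² = 3.17
δS = √(5190) = 72.0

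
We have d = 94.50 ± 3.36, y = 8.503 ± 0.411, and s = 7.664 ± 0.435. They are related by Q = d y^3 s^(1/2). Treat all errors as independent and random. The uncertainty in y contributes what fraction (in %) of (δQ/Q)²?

91.0%

(δQ/Q)² = (1·δd/d)² + (3·δy/y)² + (½·δs/s)²
  d term: (1×0.0356)² = 0.00126
  y term: (3×0.0483)² = 0.0210
  s term: (0.5×0.0568)² = 0.000805
Total = 0.0231. Share from y = 0.0210/0.0231 = 0.910.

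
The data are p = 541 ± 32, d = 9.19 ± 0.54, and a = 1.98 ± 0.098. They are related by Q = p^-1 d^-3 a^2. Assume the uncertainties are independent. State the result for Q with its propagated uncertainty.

(9.34 ± 1.97) × 10^-6

Each factor contributes (exponent × relative error)² to (δQ/Q)²:
  (-1·δp/p)² = (-1×0.0591)² = 0.00350;  (-3·δd/d)² = (-3×0.0588)² = 0.0311;  (2·δa/a)² = (2×0.0495)² = 0.00980
δQ/Q = √(0.0444) = 0.211
Q = 9.34e-06, so δQ = 0.211 × 9.34e-06 = 1.97e-06.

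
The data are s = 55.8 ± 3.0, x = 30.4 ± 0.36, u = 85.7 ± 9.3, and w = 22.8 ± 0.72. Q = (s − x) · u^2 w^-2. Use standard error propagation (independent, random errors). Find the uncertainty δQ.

91.7

Let h = s − x = 25.4. δh = √(δs² + δx²) = √(9.00 + 0.130) = 3.02, so δh/h = 0.119.
Q is then a monomial in h, u, w:
δQ/Q = √((δh/h)² + (2·δu/u)² + (-2·δw/w)²) = √(0.0142 + 0.0471 + 0.00399) = 0.255
Q = 359, so δQ = 0.255 × 359 = 91.7.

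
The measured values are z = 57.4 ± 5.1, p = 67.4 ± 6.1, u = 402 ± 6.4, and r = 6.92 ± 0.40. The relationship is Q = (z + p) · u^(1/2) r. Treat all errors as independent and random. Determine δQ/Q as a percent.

Let w = z + p = 125. δw = √(δz² + δp²) = √(26.0 + 37.2) = 7.95, so δw/w = 0.0637.
Q is then a monomial in w, u, r:
δQ/Q = √((δw/w)² + (½·δu/u)² + (1·δr/r)²) = √(0.00406 + 6.34e-05 + 0.00334) = 0.0864

8.64%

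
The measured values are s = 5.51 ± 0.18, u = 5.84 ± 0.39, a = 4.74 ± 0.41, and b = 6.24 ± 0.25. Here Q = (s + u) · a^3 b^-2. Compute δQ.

Let w = s + u = 11.3. δw = √(δs² + δu²) = √(0.0324 + 0.152) = 0.430, so δw/w = 0.0378.
Q is then a monomial in w, a, b:
δQ/Q = √((δw/w)² + (3·δa/a)² + (-2·δb/b)²) = √(0.00143 + 0.0673 + 0.00642) = 0.274
Q = 31.0, so δQ = 0.274 × 31.0 = 8.51.

8.51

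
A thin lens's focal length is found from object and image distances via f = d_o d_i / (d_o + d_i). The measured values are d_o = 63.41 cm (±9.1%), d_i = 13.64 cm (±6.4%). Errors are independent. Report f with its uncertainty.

∂f/∂d_o = (d_i/(d_o+d_i))² = 0.0313;  ∂f/∂d_i = (d_o/(d_o+d_i))² = 0.677
δf = √((∂f/∂d_o · δd_o)² + (∂f/∂d_i · δd_i)²) = √(0.0327 + 0.350) = 0.618 cm
f = 11.23 cm.

11.23 ± 0.618 cm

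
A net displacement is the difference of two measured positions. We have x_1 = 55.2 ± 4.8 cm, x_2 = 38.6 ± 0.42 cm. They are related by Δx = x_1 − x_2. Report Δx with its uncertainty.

16.6 ± 4.82 cm

Δx is a linear combination, so absolute uncertainties add in quadrature:
  (δx_1)² = 23.0;  (δx_2)² = 0.176
δΔx = √(23.2) = 4.82 cm
Δx = 16.6 cm.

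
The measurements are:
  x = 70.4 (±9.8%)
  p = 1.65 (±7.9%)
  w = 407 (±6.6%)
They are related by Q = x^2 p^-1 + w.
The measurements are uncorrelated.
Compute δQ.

Let h = x^2·p^-1 = 3000. δh/h = √((2·δx/x)² + (-1·δp/p)²) = √(0.0384 + 0.00624) = 0.211, so δh = 635.
Q = h + w: δQ = √(δh² + δw²) = √(4.03e+05 + 722) = 635

635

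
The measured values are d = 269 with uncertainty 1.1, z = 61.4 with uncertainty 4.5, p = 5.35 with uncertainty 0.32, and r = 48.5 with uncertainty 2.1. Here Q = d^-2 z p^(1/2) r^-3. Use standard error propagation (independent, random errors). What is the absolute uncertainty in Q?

Products/powers → add relative errors in quadrature, weighted by exponent:
  (-2·δd/d)² = (-2×0.00409)² = 6.69e-05;  (1·δz/z)² = (1×0.0733)² = 0.00537;  (½·δp/p)² = (0.5×0.0598)² = 0.000894;  (-3·δr/r)² = (-3×0.0433)² = 0.0169
δQ/Q = √(0.0232) = 0.152
Q = 1.72e-08, so δQ = 0.152 × 1.72e-08 = 2.62e-09.

2.62e-09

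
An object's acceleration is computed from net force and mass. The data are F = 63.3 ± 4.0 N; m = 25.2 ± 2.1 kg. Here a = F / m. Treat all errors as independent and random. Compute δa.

0.263 m/s^2

a is a product of powers, so relative uncertainties combine in quadrature:
  (1·δF/F)² = (1×0.0632)² = 0.00399;  (-1·δm/m)² = (-1×0.0833)² = 0.00694
δa/a = √(0.0109) = 0.105
a = 2.51 m/s^2, so δa = 0.105 × 2.51 = 0.263 m/s^2.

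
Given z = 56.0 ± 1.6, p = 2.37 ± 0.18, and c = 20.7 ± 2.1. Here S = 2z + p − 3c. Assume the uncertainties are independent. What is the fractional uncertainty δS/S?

S is a linear combination, so absolute uncertainties add in quadrature:
  (2·δz)² = 10.2;  (δp)² = 0.0324;  (3·δc)² = 39.7
δS = √(50.0) = 7.07
S = 52.3, so δS/S = 7.07/52.3 = 0.135.

0.135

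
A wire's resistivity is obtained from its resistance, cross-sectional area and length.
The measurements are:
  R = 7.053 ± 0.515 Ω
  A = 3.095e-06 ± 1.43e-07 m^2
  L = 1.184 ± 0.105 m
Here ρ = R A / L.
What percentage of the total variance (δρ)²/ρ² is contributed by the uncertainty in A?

13.9%

(δρ/ρ)² = (1·δR/R)² + (1·δA/A)² + (-1·δL/L)²
  R term: (1×0.0730)² = 0.00533
  A term: (1×0.0462)² = 0.00213
  L term: (-1×0.0887)² = 0.00786
Total = 0.0153. Share from A = 0.00213/0.0153 = 0.139.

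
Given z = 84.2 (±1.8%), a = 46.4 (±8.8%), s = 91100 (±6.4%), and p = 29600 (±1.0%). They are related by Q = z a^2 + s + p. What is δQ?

Let w = z·a^2 = 1.81e+05. δw/w = √((1·δz/z)² + (2·δa/a)²) = √(0.000324 + 0.0310) = 0.177, so δw = 32100.
Q = w + s + p: δQ = √(δw² + δs² + δp²) = √(1.03e+09 + 3.4e+07 + 87600) = 32600

32600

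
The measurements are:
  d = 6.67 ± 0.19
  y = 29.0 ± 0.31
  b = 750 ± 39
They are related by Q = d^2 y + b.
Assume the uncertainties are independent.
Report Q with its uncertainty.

2040 ± 84.3

Let p = d^2·y = 1290. δp/p = √((2·δd/d)² + (1·δy/y)²) = √(0.00325 + 0.000114) = 0.0580, so δp = 74.8.
Q = p + b: δQ = √(δp² + δb²) = √(5590 + 1520) = 84.3
Q = 2040.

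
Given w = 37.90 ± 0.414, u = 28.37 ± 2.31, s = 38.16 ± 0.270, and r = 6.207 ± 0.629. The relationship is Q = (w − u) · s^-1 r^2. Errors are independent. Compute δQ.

3.07

Let h = w − u = 9.530. δh = √(δw² + δu²) = √(0.171 + 5.34) = 2.35, so δh/h = 0.246.
Q is then a monomial in h, s, r:
δQ/Q = √((δh/h)² + (-1·δs/s)² + (2·δr/r)²) = √(0.0606 + 5.01e-05 + 0.0411) = 0.319
Q = 9.622, so δQ = 0.319 × 9.622 = 3.07.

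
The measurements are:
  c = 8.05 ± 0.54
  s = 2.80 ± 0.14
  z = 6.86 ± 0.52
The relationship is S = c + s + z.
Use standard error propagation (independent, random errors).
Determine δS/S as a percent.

S is a linear combination, so absolute uncertainties add in quadrature:
  (δc)² = 0.292;  (δs)² = 0.0196;  (δz)² = 0.270
δS = √(0.582) = 0.763
S = 17.7, so δS/S = 0.763/17.7 = 0.0431.

4.31%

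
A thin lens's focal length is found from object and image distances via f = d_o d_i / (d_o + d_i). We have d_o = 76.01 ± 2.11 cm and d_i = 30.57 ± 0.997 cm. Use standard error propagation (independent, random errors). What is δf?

0.536 cm

∂f/∂d_o = (d_i/(d_o+d_i))² = 0.0823;  ∂f/∂d_i = (d_o/(d_o+d_i))² = 0.509
δf = √((∂f/∂d_o · δd_o)² + (∂f/∂d_i · δd_i)²) = √(0.0301 + 0.257) = 0.536 cm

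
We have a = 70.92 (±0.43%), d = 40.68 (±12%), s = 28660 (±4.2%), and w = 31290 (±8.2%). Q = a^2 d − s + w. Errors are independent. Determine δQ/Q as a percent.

12.0%

Let p = a^2·d = 204600. δp/p = √((2·δa/a)² + (1·δd/d)²) = √(7.4e-05 + 0.0144) = 0.120, so δp = 24600.
Q = p − s + w: δQ = √(δp² + δs² + δw²) = √(6.06e+08 + 1.45e+06 + 6.58e+06) = 24800
Q = 207200, so δQ/Q = 24800/207200 = 0.120.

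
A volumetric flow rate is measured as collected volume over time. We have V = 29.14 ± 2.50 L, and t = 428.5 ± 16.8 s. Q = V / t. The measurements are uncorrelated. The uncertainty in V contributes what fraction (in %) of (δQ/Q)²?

(δQ/Q)² = (1·δV/V)² + (-1·δt/t)²
  V term: (1×0.0858)² = 0.00736
  t term: (-1×0.0392)² = 0.00154
Total = 0.00890. Share from V = 0.00736/0.00890 = 0.827.

82.7%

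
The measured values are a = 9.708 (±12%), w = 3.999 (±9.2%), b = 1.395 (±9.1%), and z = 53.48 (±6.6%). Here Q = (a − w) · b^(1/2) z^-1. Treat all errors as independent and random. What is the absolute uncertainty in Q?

0.0288

Let u = a − w = 5.709. δu = √(δa² + δw²) = √(1.36 + 0.135) = 1.22, so δu/u = 0.214.
Q is then a monomial in u, b, z:
δQ/Q = √((δu/u)² + (½·δb/b)² + (-1·δz/z)²) = √(0.0458 + 0.00207 + 0.00436) = 0.229
Q = 0.1261, so δQ = 0.229 × 0.1261 = 0.0288.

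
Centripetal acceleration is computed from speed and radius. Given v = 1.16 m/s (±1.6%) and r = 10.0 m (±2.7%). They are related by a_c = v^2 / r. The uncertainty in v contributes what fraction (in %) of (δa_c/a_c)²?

58.4%

(δa_c/a_c)² = (2·δv/v)² + (-1·δr/r)²
  v term: (2×0.0160)² = 0.00102
  r term: (-1×0.0270)² = 0.000729
Total = 0.00175. Share from v = 0.00102/0.00175 = 0.584.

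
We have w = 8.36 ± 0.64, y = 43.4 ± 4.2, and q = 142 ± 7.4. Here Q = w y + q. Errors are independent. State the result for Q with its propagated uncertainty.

505 ± 45.4

Let p = w·y = 363. δp/p = √((1·δw/w)² + (1·δy/y)²) = √(0.00586 + 0.00937) = 0.123, so δp = 44.8.
Q = p + q: δQ = √(δp² + δq²) = √(2000 + 54.8) = 45.4
Q = 505.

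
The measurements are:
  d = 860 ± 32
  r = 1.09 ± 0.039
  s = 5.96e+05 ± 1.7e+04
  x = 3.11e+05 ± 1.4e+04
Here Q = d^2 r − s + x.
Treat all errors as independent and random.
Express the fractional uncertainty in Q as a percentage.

13.5%

Let p = d^2·r = 8.06e+05. δp/p = √((2·δd/d)² + (1·δr/r)²) = √(0.00554 + 0.00128) = 0.0826, so δp = 66600.
Q = p − s + x: δQ = √(δp² + δs² + δx²) = √(4.43e+09 + 2.89e+08 + 1.96e+08) = 70100
Q = 5.21e+05, so δQ/Q = 70100/5.21e+05 = 0.135.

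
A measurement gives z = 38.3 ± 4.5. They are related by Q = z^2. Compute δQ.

Q is a product of powers, so relative uncertainties combine in quadrature:
  (2·δz/z)² = (2×0.117)² = 0.0552
δQ/Q = √(0.0552) = 0.235
Q = 1470, so δQ = 0.235 × 1470 = 345.

345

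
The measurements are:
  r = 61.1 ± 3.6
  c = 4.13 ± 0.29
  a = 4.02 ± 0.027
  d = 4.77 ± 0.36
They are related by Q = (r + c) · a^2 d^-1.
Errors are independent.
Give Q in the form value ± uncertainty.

Let u = r + c = 65.2. δu = √(δr² + δc²) = √(13.0 + 0.0841) = 3.61, so δu/u = 0.0554.
Q is then a monomial in u, a, d:
δQ/Q = √((δu/u)² + (2·δa/a)² + (-1·δd/d)²) = √(0.00307 + 0.000180 + 0.00570) = 0.0946
Q = 221, so δQ = 0.0946 × 221 = 20.9.

221 ± 20.9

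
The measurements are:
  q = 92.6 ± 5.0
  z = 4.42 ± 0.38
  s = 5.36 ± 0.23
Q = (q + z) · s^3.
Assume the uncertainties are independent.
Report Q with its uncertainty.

Let u = q + z = 97.0. δu = √(δq² + δz²) = √(25.0 + 0.144) = 5.01, so δu/u = 0.0517.
Q is then a monomial in u, s:
δQ/Q = √((δu/u)² + (3·δs/s)²) = √(0.00267 + 0.0166) = 0.139
Q = 14900, so δQ = 0.139 × 14900 = 2070.

14900 ± 2070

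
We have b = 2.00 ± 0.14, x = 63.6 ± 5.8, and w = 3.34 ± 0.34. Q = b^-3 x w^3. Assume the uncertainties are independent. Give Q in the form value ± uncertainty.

Products/powers → add relative errors in quadrature, weighted by exponent:
  (-3·δb/b)² = (-3×0.0700)² = 0.0441;  (1·δx/x)² = (1×0.0912)² = 0.00832;  (3·δw/w)² = (3×0.102)² = 0.0933
δQ/Q = √(0.146) = 0.382
Q = 296, so δQ = 0.382 × 296 = 113.

296 ± 113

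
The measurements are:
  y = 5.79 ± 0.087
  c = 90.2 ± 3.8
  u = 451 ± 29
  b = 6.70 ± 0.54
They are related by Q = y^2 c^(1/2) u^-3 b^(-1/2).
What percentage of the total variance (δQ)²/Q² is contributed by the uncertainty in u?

(δQ/Q)² = (2·δy/y)² + (½·δc/c)² + (-3·δu/u)² + (−½·δb/b)²
  y term: (2×0.0150)² = 0.000903
  c term: (0.5×0.0421)² = 0.000444
  u term: (-3×0.0643)² = 0.0372
  b term: (-0.5×0.0806)² = 0.00162
Total = 0.0402. Share from u = 0.0372/0.0402 = 0.926.

92.6%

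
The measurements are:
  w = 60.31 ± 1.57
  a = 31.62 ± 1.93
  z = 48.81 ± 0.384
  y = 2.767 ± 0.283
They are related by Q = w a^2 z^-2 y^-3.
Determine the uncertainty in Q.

0.396

Each factor contributes (exponent × relative error)² to (δQ/Q)²:
  (1·δw/w)² = (1×0.0260)² = 0.000678;  (2·δa/a)² = (2×0.0610)² = 0.0149;  (-2·δz/z)² = (-2×0.00787)² = 0.000248;  (-3·δy/y)² = (-3×0.102)² = 0.0941
δQ/Q = √(0.110) = 0.332
Q = 1.195, so δQ = 0.332 × 1.195 = 0.396.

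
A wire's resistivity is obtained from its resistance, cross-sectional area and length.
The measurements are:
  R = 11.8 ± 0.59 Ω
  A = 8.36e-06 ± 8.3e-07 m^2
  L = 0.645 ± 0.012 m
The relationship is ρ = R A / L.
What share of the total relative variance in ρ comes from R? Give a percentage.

(δρ/ρ)² = (1·δR/R)² + (1·δA/A)² + (-1·δL/L)²
  R term: (1×0.0500)² = 0.00250
  A term: (1×0.0993)² = 0.00986
  L term: (-1×0.0186)² = 0.000346
Total = 0.0127. Share from R = 0.00250/0.0127 = 0.197.

19.7%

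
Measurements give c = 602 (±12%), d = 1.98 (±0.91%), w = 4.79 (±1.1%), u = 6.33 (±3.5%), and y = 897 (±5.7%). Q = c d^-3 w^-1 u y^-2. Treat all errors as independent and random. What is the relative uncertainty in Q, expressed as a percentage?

Each factor contributes (exponent × relative error)² to (δQ/Q)²:
  (1·δc/c)² = (1×0.120)² = 0.0144;  (-3·δd/d)² = (-3×0.00910)² = 0.000745;  (-1·δw/w)² = (-1×0.0110)² = 0.000121;  (1·δu/u)² = (1×0.0350)² = 0.00123;  (-2·δy/y)² = (-2×0.0570)² = 0.0130
δQ/Q = √(0.0295) = 0.172

17.2%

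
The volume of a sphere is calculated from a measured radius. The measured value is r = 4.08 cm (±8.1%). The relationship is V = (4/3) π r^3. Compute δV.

V is a product of powers, so relative uncertainties combine in quadrature:
  (3·δr/r)² = (3×0.0810)² = 0.0590
δV/V = √(0.0590) = 0.243
V = 284 cm^3, so δV = 0.243 × 284 = 69.1 cm^3.

69.1 cm^3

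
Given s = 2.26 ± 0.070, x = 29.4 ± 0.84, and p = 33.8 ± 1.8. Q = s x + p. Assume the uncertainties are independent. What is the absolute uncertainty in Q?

Let w = s·x = 66.4. δw/w = √((1·δs/s)² + (1·δx/x)²) = √(0.000959 + 0.000816) = 0.0421, so δw = 2.80.
Q = w + p: δQ = √(δw² + δp²) = √(7.84 + 3.24) = 3.33

3.33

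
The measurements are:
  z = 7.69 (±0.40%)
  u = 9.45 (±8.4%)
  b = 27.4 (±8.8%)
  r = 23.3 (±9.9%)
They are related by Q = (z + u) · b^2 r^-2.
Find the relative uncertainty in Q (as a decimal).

Let w = z + u = 17.1. δw = √(δz² + δu²) = √(0.000946 + 0.630) = 0.794, so δw/w = 0.0463.
Q is then a monomial in w, b, r:
δQ/Q = √((δw/w)² + (2·δb/b)² + (-2·δr/r)²) = √(0.00215 + 0.0310 + 0.0392) = 0.269

0.269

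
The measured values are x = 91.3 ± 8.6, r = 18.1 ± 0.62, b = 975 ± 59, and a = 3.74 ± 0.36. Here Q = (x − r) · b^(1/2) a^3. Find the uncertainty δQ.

37500

Let u = x − r = 73.2. δu = √(δx² + δr²) = √(74.0 + 0.384) = 8.62, so δu/u = 0.118.
Q is then a monomial in u, b, a:
δQ/Q = √((δu/u)² + (½·δb/b)² + (3·δa/a)²) = √(0.0139 + 0.000915 + 0.0834) = 0.313
Q = 1.2e+05, so δQ = 0.313 × 1.2e+05 = 37500.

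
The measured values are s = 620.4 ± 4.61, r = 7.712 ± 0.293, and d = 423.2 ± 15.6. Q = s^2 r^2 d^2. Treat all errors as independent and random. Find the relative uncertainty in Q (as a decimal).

0.107

Each factor contributes (exponent × relative error)² to (δQ/Q)²:
  (2·δs/s)² = (2×0.00743)² = 0.000221;  (2·δr/r)² = (2×0.0380)² = 0.00577;  (2·δd/d)² = (2×0.0369)² = 0.00544
δQ/Q = √(0.0114) = 0.107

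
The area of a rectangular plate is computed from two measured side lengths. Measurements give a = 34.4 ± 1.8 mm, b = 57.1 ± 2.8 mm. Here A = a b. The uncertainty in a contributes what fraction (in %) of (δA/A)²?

53.2%

(δA/A)² = (1·δa/a)² + (1·δb/b)²
  a term: (1×0.0523)² = 0.00274
  b term: (1×0.0490)² = 0.00240
Total = 0.00514. Share from a = 0.00274/0.00514 = 0.532.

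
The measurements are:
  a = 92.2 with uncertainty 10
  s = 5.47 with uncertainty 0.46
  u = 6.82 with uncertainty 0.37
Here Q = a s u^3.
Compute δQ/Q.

Relative error in a monomial: (δQ/Q)² = Σ (nᵢ · δxᵢ/xᵢ)².
  (1·δa/a)² = (1×0.108)² = 0.0118;  (1·δs/s)² = (1×0.0841)² = 0.00707;  (3·δu/u)² = (3×0.0543)² = 0.0265
δQ/Q = √(0.0453) = 0.213

0.213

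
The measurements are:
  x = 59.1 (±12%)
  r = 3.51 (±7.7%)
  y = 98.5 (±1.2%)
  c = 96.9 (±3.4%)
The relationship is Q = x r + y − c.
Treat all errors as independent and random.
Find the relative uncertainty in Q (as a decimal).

0.142

Let p = x·r = 207. δp/p = √((1·δx/x)² + (1·δr/r)²) = √(0.0144 + 0.00593) = 0.143, so δp = 29.6.
Q = p + y − c: δQ = √(δp² + δy² + δc²) = √(875 + 1.40 + 10.9) = 29.8
Q = 209, so δQ/Q = 29.8/209 = 0.142.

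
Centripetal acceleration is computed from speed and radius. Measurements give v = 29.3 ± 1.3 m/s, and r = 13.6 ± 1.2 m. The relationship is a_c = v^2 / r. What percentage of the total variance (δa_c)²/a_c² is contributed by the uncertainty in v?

50.3%

(δa_c/a_c)² = (2·δv/v)² + (-1·δr/r)²
  v term: (2×0.0444)² = 0.00787
  r term: (-1×0.0882)² = 0.00779
Total = 0.0157. Share from v = 0.00787/0.0157 = 0.503.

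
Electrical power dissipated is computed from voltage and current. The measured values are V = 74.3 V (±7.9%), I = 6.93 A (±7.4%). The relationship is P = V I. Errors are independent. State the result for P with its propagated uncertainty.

Products/powers → add relative errors in quadrature, weighted by exponent:
  (1·δV/V)² = (1×0.0790)² = 0.00624;  (1·δI/I)² = (1×0.0740)² = 0.00548
δP/P = √(0.0117) = 0.108
P = 515 W, so δP = 0.108 × 515 = 55.7 W.

515 ± 55.7 W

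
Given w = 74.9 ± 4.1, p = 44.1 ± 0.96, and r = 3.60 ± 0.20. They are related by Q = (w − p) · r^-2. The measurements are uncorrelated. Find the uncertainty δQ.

Let u = w − p = 30.8. δu = √(δw² + δp²) = √(16.8 + 0.922) = 4.21, so δu/u = 0.137.
Q is then a monomial in u, r:
δQ/Q = √((δu/u)² + (-2·δr/r)²) = √(0.0187 + 0.0123) = 0.176
Q = 2.38, so δQ = 0.176 × 2.38 = 0.419.

0.419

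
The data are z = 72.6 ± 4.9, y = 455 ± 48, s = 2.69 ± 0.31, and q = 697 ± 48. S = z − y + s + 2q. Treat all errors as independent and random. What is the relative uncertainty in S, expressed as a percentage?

S is a linear combination, so absolute uncertainties add in quadrature:
  (δz)² = 24.0;  (δy)² = 2300;  (δs)² = 0.0961;  (2·δq)² = 9220
δS = √(11500) = 107
S = 1010, so δS/S = 107/1010 = 0.106.

10.6%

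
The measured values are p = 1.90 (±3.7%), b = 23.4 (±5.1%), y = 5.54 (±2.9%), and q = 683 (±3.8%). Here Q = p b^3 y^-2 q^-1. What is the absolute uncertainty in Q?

0.200

For a monomial Q ∝ p, b^3, y^-2, q^-1, fractional errors add in quadrature:
  (1·δp/p)² = (1×0.0370)² = 0.00137;  (3·δb/b)² = (3×0.0510)² = 0.0234;  (-2·δy/y)² = (-2×0.0290)² = 0.00336;  (-1·δq/q)² = (-1×0.0380)² = 0.00144
δQ/Q = √(0.0296) = 0.172
Q = 1.16, so δQ = 0.172 × 1.16 = 0.200.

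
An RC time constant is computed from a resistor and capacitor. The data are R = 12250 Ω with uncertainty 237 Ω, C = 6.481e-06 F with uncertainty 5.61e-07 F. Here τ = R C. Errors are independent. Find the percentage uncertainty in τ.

8.87%

For a monomial τ ∝ R, C, fractional errors add in quadrature:
  (1·δR/R)² = (1×0.0193)² = 0.000374;  (1·δC/C)² = (1×0.0866)² = 0.00749
δτ/τ = √(0.00787) = 0.0887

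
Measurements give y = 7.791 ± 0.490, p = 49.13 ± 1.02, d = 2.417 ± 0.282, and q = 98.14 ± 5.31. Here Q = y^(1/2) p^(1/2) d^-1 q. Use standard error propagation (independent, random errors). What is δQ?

Products/powers → add relative errors in quadrature, weighted by exponent:
  (½·δy/y)² = (0.5×0.0629)² = 0.000989;  (½·δp/p)² = (0.5×0.0208)² = 0.000108;  (-1·δd/d)² = (-1×0.117)² = 0.0136;  (1·δq/q)² = (1×0.0541)² = 0.00293
δQ/Q = √(0.0176) = 0.133
Q = 794.4, so δQ = 0.133 × 794.4 = 105.

105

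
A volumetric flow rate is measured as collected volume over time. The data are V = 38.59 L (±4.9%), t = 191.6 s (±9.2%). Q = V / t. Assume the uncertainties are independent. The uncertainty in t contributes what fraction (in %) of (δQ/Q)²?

77.9%

(δQ/Q)² = (1·δV/V)² + (-1·δt/t)²
  V term: (1×0.0490)² = 0.00240
  t term: (-1×0.0920)² = 0.00846
Total = 0.0109. Share from t = 0.00846/0.0109 = 0.779.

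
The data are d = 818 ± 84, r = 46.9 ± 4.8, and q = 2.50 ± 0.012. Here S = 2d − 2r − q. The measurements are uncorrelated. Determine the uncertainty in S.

Sums and differences: (δS)² = Σ (cᵢ δxᵢ)².
  (2·δd)² = 28200;  (2·δr)² = 92.2;  (δq)² = 0.000144
δS = √(28300) = 168

168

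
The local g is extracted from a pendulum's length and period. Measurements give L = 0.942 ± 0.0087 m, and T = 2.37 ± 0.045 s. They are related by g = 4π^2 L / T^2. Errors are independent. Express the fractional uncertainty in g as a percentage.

3.91%

Each factor contributes (exponent × relative error)² to (δg/g)²:
  (1·δL/L)² = (1×0.00924)² = 8.53e-05;  (-2·δT/T)² = (-2×0.0190)² = 0.00144
δg/g = √(0.00153) = 0.0391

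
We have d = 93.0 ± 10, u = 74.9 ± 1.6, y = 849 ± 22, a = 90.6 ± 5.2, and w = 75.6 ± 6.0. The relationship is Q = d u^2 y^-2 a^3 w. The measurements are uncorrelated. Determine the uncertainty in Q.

9.28e+06

Since Q is a product/quotient, work with relative uncertainties:
  (1·δd/d)² = (1×0.108)² = 0.0116;  (2·δu/u)² = (2×0.0214)² = 0.00183;  (-2·δy/y)² = (-2×0.0259)² = 0.00269;  (3·δa/a)² = (3×0.0574)² = 0.0296;  (1·δw/w)² = (1×0.0794)² = 0.00630
δQ/Q = √(0.0520) = 0.228
Q = 4.07e+07, so δQ = 0.228 × 4.07e+07 = 9.28e+06.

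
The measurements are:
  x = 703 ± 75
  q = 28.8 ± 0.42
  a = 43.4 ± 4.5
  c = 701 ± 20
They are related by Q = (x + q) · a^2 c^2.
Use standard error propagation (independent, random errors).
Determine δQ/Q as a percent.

23.8%

Let u = x + q = 732. δu = √(δx² + δq²) = √(5620 + 0.176) = 75.0, so δu/u = 0.102.
Q is then a monomial in u, a, c:
δQ/Q = √((δu/u)² + (2·δa/a)² + (2·δc/c)²) = √(0.0105 + 0.0430 + 0.00326) = 0.238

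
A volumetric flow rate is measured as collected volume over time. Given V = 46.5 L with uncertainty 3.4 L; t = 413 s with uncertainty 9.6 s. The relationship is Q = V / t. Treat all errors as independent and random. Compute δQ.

Products/powers → add relative errors in quadrature, weighted by exponent:
  (1·δV/V)² = (1×0.0731)² = 0.00535;  (-1·δt/t)² = (-1×0.0232)² = 0.000540
δQ/Q = √(0.00589) = 0.0767
Q = 0.113 L/s, so δQ = 0.0767 × 0.113 = 0.00864 L/s.

0.00864 L/s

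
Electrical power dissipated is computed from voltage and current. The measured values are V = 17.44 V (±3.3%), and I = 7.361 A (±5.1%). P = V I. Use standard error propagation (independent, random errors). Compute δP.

Relative error in a monomial: (δP/P)² = Σ (nᵢ · δxᵢ/xᵢ)².
  (1·δV/V)² = (1×0.0330)² = 0.00109;  (1·δI/I)² = (1×0.0510)² = 0.00260
δP/P = √(0.00369) = 0.0607
P = 128.4 W, so δP = 0.0607 × 128.4 = 7.80 W.

7.80 W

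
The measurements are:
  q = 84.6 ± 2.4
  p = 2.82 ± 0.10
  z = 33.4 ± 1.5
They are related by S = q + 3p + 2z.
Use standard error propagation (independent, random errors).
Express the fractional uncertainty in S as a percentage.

2.41%

Absolute uncertainties add in quadrature for a linear combination:
  (δq)² = 5.76;  (3·δp)² = 0.0900;  (2·δz)² = 9.00
δS = √(14.8) = 3.85
S = 160, so δS/S = 3.85/160 = 0.0241.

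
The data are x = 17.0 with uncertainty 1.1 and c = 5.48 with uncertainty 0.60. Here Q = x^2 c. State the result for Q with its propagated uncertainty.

1580 ± 268

Each factor contributes (exponent × relative error)² to (δQ/Q)²:
  (2·δx/x)² = (2×0.0647)² = 0.0167;  (1·δc/c)² = (1×0.109)² = 0.0120
δQ/Q = √(0.0287) = 0.170
Q = 1580, so δQ = 0.170 × 1580 = 268.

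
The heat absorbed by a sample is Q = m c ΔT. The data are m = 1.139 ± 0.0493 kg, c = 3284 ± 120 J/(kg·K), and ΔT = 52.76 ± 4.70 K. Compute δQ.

20800 J

Relative error in a monomial: (δQ/Q)² = Σ (nᵢ · δxᵢ/xᵢ)².
  (1·δm/m)² = (1×0.0433)² = 0.00187;  (1·δc/c)² = (1×0.0365)² = 0.00134;  (1·δΔT/ΔT)² = (1×0.0891)² = 0.00794
δQ/Q = √(0.0111) = 0.106
Q = 197300 J, so δQ = 0.106 × 197300 = 20800 J.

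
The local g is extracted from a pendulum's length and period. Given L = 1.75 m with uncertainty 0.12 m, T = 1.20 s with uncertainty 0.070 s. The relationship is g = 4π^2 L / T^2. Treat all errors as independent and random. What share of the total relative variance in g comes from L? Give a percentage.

(δg/g)² = (1·δL/L)² + (-2·δT/T)²
  L term: (1×0.0686)² = 0.00470
  T term: (-2×0.0583)² = 0.0136
Total = 0.0183. Share from L = 0.00470/0.0183 = 0.257.

25.7%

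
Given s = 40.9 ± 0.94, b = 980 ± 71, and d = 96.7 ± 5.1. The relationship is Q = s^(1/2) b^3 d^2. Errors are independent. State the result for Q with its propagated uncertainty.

Each factor contributes (exponent × relative error)² to (δQ/Q)²:
  (½·δs/s)² = (0.5×0.0230)² = 0.000132;  (3·δb/b)² = (3×0.0724)² = 0.0472;  (2·δd/d)² = (2×0.0527)² = 0.0111
δQ/Q = √(0.0585) = 0.242
Q = 5.63e+13, so δQ = 0.242 × 5.63e+13 = 1.36e+13.

(5.63 ± 1.36) × 10^13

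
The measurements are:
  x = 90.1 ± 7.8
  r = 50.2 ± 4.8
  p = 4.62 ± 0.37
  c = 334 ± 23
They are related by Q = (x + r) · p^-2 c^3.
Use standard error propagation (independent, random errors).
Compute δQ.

6.6e+07

Let u = x + r = 140. δu = √(δx² + δr²) = √(60.8 + 23.0) = 9.16, so δu/u = 0.0653.
Q is then a monomial in u, p, c:
δQ/Q = √((δu/u)² + (-2·δp/p)² + (3·δc/c)²) = √(0.00426 + 0.0257 + 0.0427) = 0.269
Q = 2.45e+08, so δQ = 0.269 × 2.45e+08 = 6.6e+07.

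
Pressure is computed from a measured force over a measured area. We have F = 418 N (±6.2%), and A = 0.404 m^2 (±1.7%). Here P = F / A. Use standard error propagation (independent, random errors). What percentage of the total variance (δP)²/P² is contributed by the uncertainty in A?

(δP/P)² = (1·δF/F)² + (-1·δA/A)²
  F term: (1×0.0620)² = 0.00384
  A term: (-1×0.0170)² = 0.000289
Total = 0.00413. Share from A = 0.000289/0.00413 = 0.0699.

6.99%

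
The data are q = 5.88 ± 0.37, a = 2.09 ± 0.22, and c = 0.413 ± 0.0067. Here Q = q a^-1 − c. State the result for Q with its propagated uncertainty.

Let p = q·a^-1 = 2.81. δp/p = √((1·δq/q)² + (-1·δa/a)²) = √(0.00396 + 0.0111) = 0.123, so δp = 0.345.
Q = p − c: δQ = √(δp² + δc²) = √(0.119 + 4.49e-05) = 0.345
Q = 2.40.

2.40 ± 0.345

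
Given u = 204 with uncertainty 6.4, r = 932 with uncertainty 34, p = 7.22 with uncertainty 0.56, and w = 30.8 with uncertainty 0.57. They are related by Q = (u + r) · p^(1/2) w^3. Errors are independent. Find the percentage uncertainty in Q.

7.43%

Let h = u + r = 1140. δh = √(δu² + δr²) = √(41.0 + 1160) = 34.6, so δh/h = 0.0305.
Q is then a monomial in h, p, w:
δQ/Q = √((δh/h)² + (½·δp/p)² + (3·δw/w)²) = √(0.000928 + 0.00150 + 0.00308) = 0.0743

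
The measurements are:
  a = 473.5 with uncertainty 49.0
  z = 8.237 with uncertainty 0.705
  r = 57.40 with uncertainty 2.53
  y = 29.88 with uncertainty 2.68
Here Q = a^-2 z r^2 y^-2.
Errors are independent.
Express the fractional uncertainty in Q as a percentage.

For a monomial Q ∝ a^-2, z, r^2, y^-2, fractional errors add in quadrature:
  (-2·δa/a)² = (-2×0.103)² = 0.0428;  (1·δz/z)² = (1×0.0856)² = 0.00733;  (2·δr/r)² = (2×0.0441)² = 0.00777;  (-2·δy/y)² = (-2×0.0897)² = 0.0322
δQ/Q = √(0.0901) = 0.300

30.0%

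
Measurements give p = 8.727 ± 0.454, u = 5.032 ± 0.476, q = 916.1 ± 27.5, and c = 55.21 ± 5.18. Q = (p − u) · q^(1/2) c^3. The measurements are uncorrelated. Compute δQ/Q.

0.333

Let w = p − u = 3.695. δw = √(δp² + δu²) = √(0.206 + 0.227) = 0.658, so δw/w = 0.178.
Q is then a monomial in w, q, c:
δQ/Q = √((δw/w)² + (½·δq/q)² + (3·δc/c)²) = √(0.0317 + 0.000225 + 0.0792) = 0.333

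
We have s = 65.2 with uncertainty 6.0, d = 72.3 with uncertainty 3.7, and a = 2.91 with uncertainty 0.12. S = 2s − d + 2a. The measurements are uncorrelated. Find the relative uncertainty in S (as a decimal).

0.196

Sums and differences: (δS)² = Σ (cᵢ δxᵢ)².
  (2·δs)² = 144;  (δd)² = 13.7;  (2·δa)² = 0.0576
δS = √(158) = 12.6
S = 63.9, so δS/S = 12.6/63.9 = 0.196.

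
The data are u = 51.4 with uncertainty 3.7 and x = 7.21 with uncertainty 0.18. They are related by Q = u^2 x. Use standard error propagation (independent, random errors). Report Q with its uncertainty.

Each factor contributes (exponent × relative error)² to (δQ/Q)²:
  (2·δu/u)² = (2×0.0720)² = 0.0207;  (1·δx/x)² = (1×0.0250)² = 0.000623
δQ/Q = √(0.0214) = 0.146
Q = 19000, so δQ = 0.146 × 19000 = 2780.

19000 ± 2780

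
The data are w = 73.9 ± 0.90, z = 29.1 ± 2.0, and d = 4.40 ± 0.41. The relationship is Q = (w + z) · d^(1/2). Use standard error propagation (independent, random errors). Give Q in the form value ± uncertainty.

Let u = w + z = 103. δu = √(δw² + δz²) = √(0.810 + 4.00) = 2.19, so δu/u = 0.0213.
Q is then a monomial in u, d:
δQ/Q = √((δu/u)² + (½·δd/d)²) = √(0.000453 + 0.00217) = 0.0512
Q = 216, so δQ = 0.0512 × 216 = 11.1.

216 ± 11.1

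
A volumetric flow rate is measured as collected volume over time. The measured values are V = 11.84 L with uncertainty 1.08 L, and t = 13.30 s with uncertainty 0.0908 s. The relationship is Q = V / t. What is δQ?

Each factor contributes (exponent × relative error)² to (δQ/Q)²:
  (1·δV/V)² = (1×0.0912)² = 0.00832;  (-1·δt/t)² = (-1×0.00683)² = 4.66e-05
δQ/Q = √(0.00837) = 0.0915
Q = 0.8902 L/s, so δQ = 0.0915 × 0.8902 = 0.0814 L/s.

0.0814 L/s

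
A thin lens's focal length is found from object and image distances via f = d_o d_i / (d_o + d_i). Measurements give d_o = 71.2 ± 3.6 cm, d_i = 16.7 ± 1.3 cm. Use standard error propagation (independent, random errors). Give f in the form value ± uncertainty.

∂f/∂d_o = (d_i/(d_o+d_i))² = 0.0361;  ∂f/∂d_i = (d_o/(d_o+d_i))² = 0.656
δf = √((∂f/∂d_o · δd_o)² + (∂f/∂d_i · δd_i)²) = √(0.0169 + 0.728) = 0.863 cm
f = 13.5 cm.

13.5 ± 0.863 cm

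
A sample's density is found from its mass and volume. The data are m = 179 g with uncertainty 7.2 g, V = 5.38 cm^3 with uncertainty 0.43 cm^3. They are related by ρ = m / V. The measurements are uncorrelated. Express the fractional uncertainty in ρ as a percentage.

Relative error in a monomial: (δρ/ρ)² = Σ (nᵢ · δxᵢ/xᵢ)².
  (1·δm/m)² = (1×0.0402)² = 0.00162;  (-1·δV/V)² = (-1×0.0799)² = 0.00639
δρ/ρ = √(0.00801) = 0.0895

8.95%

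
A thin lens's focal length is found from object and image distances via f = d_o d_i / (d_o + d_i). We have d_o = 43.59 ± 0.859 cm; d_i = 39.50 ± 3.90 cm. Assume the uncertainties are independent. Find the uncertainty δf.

1.09 cm

∂f/∂d_o = (d_i/(d_o+d_i))² = 0.226;  ∂f/∂d_i = (d_o/(d_o+d_i))² = 0.275
δf = √((∂f/∂d_o · δd_o)² + (∂f/∂d_i · δd_i)²) = √(0.0377 + 1.15) = 1.09 cm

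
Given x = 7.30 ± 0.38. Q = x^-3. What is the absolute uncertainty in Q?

Q ∝ x^-3, so δQ/Q = |-3| · δx/x = 3 × 0.0521 = 0.156.
Q = 0.00257, so δQ = 0.156 × 0.00257 = 0.000401.

0.000401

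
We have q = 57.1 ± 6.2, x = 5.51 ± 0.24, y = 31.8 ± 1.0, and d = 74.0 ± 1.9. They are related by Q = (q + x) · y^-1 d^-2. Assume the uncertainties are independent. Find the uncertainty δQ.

4.17e-05

Let u = q + x = 62.6. δu = √(δq² + δx²) = √(38.4 + 0.0576) = 6.20, so δu/u = 0.0991.
Q is then a monomial in u, y, d:
δQ/Q = √((δu/u)² + (-1·δy/y)² + (-2·δd/d)²) = √(0.00982 + 0.000989 + 0.00264) = 0.116
Q = 0.000360, so δQ = 0.116 × 0.000360 = 4.17e-05.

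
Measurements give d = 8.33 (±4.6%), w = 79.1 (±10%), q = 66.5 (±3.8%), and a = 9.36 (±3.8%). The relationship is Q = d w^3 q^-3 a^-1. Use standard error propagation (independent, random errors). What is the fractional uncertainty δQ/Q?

0.326

Relative error in a monomial: (δQ/Q)² = Σ (nᵢ · δxᵢ/xᵢ)².
  (1·δd/d)² = (1×0.0460)² = 0.00212;  (3·δw/w)² = (3×0.100)² = 0.0900;  (-3·δq/q)² = (-3×0.0380)² = 0.0130;  (-1·δa/a)² = (-1×0.0380)² = 0.00144
δQ/Q = √(0.107) = 0.326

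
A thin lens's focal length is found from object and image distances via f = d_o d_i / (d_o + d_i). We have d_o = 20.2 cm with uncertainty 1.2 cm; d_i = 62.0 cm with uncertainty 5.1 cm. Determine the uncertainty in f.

0.749 cm

∂f/∂d_o = (d_i/(d_o+d_i))² = 0.569;  ∂f/∂d_i = (d_o/(d_o+d_i))² = 0.0604
δf = √((∂f/∂d_o · δd_o)² + (∂f/∂d_i · δd_i)²) = √(0.466 + 0.0949) = 0.749 cm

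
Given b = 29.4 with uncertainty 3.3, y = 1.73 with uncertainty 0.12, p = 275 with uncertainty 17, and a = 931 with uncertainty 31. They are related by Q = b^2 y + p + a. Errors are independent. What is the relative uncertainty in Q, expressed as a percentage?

13.1%

Let w = b^2·y = 1500. δw/w = √((2·δb/b)² + (1·δy/y)²) = √(0.0504 + 0.00481) = 0.235, so δw = 351.
Q = w + p + a: δQ = √(δw² + δp² + δa²) = √(1.23e+05 + 289 + 961) = 353
Q = 2700, so δQ/Q = 353/2700 = 0.131.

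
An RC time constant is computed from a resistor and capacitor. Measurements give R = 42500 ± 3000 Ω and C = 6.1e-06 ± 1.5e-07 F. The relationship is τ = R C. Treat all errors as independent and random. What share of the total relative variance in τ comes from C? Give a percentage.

10.8%

(δτ/τ)² = (1·δR/R)² + (1·δC/C)²
  R term: (1×0.0706)² = 0.00498
  C term: (1×0.0246)² = 0.000605
Total = 0.00559. Share from C = 0.000605/0.00559 = 0.108.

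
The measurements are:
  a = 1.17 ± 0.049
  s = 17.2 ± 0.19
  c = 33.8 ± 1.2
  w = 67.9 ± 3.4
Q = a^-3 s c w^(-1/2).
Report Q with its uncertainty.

44.1 ± 5.88

Relative error in a monomial: (δQ/Q)² = Σ (nᵢ · δxᵢ/xᵢ)².
  (-3·δa/a)² = (-3×0.0419)² = 0.0158;  (1·δs/s)² = (1×0.0110)² = 0.000122;  (1·δc/c)² = (1×0.0355)² = 0.00126;  (−½·δw/w)² = (-0.5×0.0501)² = 0.000627
δQ/Q = √(0.0178) = 0.133
Q = 44.1, so δQ = 0.133 × 44.1 = 5.88.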